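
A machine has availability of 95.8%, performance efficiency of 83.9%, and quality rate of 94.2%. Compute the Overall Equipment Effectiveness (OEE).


Formula: OEE = Availability * Performance * Quality / 10000
A * P = 95.8% * 83.9% / 100 = 80.38%
OEE = 80.38% * 94.2% / 100 = 75.7%

75.7%


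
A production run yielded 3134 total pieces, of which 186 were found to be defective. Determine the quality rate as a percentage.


Formula: Quality Rate = Good Pieces / Total Pieces * 100
Good pieces = 3134 - 186 = 2948
QR = 2948 / 3134 * 100 = 94.1%

94.1%


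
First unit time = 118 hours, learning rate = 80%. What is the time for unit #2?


Formula: T_n = T_1 * (learning_rate)^(log2(n)) where learning_rate = rate/100
Doublings = log2(2) = 1
T_n = 118 * 0.8^1
T_n = 118 * 0.8 = 94.4 hours

94.4 hours


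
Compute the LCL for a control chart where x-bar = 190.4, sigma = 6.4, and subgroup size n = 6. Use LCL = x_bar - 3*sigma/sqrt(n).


LCL = 190.4 - 3 * 6.4 / sqrt(6)

182.56


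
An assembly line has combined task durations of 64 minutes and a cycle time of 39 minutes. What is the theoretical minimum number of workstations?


Formula: N_min = ceil(Sum of Task Times / Cycle Time)
N_min = ceil(64 min / 39 min) = ceil(1.641)
N_min = 2 stations

2


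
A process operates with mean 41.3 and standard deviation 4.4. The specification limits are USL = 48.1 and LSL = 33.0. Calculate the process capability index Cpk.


Cpu = (48.1 - 41.3) / (3 * 4.4) = 0.52
Cpl = (41.3 - 33.0) / (3 * 4.4) = 0.63
Cpk = min(0.52, 0.63) = 0.52

0.52


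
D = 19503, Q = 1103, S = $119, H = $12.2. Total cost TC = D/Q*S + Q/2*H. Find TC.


TC = 19503/1103 * 119 + 1103/2 * 12.2

$8832.43


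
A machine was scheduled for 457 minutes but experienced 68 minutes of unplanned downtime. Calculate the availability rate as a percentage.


Formula: Availability = (Planned Time - Downtime) / Planned Time * 100
Uptime = 457 - 68 = 389 min
Availability = 389 / 457 * 100 = 85.1%

85.1%


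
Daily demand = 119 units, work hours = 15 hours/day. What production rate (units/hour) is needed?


Formula: Production Rate = Daily Demand / Available Hours
Rate = 119 units/day / 15 hours/day
Rate = 7.9 units/hour

7.9 units/hour


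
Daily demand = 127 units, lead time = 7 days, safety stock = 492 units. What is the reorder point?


Formula: ROP = (Daily Demand * Lead Time) + Safety Stock
Demand during lead time = 127 * 7 = 889 units
ROP = 889 + 492 = 1381 units

1381 units


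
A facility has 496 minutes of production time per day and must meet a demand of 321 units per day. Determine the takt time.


Formula: Takt Time = Available Production Time / Customer Demand
Takt = 496 min/day / 321 units/day
Takt = 1.55 min/unit

1.55 min/unit


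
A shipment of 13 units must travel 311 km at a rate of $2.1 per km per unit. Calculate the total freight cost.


TC = dist * cost * units = 311 * 2.1 * 13 = $8490.30

$8490.30


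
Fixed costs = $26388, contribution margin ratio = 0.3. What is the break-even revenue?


Formula: BER = Fixed Costs / Contribution Margin Ratio
BER = $26388 / 0.3
BER = $87960.00 (to the nearest cent)

$87960.00


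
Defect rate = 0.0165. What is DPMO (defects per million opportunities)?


DPMO = defect_rate * 1000000 = 0.0165 * 1000000

16500


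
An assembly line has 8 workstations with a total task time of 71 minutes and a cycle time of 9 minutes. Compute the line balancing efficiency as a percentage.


Formula: Efficiency = Sum of Task Times / (N_stations * CT) * 100
Total station capacity = 8 stations * 9 min = 72 min
Efficiency = 71 / 72 * 100 = 98.6%

98.6%


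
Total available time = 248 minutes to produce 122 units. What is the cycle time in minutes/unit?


Formula: CT = Available Time / Number of Units
CT = 248 min / 122 units
CT = 2.03 min/unit

2.03 min/unit


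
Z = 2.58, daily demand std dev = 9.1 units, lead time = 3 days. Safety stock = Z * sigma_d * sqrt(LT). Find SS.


Formula: SS = z * sigma_d * sqrt(LT)
sqrt(LT) = sqrt(3) = 1.7321
SS = 2.58 * 9.1 * 1.7321
SS = 40.7 units

40.7 units


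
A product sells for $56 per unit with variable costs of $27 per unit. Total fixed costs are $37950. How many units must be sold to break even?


Formula: BEQ = Fixed Costs / (Price - Variable Cost)
Contribution margin = $56 - $27 = $29/unit
BEQ = ceil($37950 / $29/unit) = ceil(1308.62) = 1309 units

1309 units


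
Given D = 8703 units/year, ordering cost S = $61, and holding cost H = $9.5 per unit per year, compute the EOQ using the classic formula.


Formula: EOQ = sqrt(2 * D * S / H)
Numerator: 2 * 8703 * 61 = 1061766
2DS/H = 1061766 / 9.5 = 111764.8
EOQ = sqrt(111764.8) = 334.3 units

334.3 units


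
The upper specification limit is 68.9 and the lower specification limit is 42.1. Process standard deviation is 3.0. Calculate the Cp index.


Cp = (68.9 - 42.1) / (6 * 3.0)

1.49


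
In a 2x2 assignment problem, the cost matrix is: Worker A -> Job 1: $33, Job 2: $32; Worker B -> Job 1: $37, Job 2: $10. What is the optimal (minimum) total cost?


Option 1: A->1 + B->2 = $33 + $10 = $43
Option 2: A->2 + B->1 = $32 + $37 = $69
Min cost = min($43, $69) = $43

$43


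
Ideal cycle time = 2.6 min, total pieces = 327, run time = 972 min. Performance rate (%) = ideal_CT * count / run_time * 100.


Formula: Performance = (Ideal CT * Total Count) / Run Time * 100
Ideal output time = 2.6 * 327 = 850.2 min
Performance = 850.2 / 972 * 100 = 87.5%

87.5%


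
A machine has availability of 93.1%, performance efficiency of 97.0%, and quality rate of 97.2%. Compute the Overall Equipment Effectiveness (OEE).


Formula: OEE = Availability * Performance * Quality / 10000
A * P = 93.1% * 97.0% / 100 = 90.31%
OEE = 90.31% * 97.2% / 100 = 87.8%

87.8%


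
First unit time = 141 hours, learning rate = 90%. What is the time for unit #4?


Formula: T_n = T_1 * (learning_rate)^(log2(n)) where learning_rate = rate/100
Doublings = log2(4) = 2
T_n = 141 * 0.9^2
T_n = 141 * 0.81 = 114.2 hours

114.2 hours


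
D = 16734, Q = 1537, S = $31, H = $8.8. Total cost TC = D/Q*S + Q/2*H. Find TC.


TC = 16734/1537 * 31 + 1537/2 * 8.8

$7100.31


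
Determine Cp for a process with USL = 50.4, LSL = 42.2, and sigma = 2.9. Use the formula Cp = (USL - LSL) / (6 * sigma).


Cp = (50.4 - 42.2) / (6 * 2.9)

0.47


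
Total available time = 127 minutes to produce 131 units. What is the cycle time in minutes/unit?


Formula: CT = Available Time / Number of Units
CT = 127 min / 131 units
CT = 0.97 min/unit

0.97 min/unit


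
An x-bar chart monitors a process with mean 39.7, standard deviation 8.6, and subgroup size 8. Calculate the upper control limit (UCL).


UCL = 39.7 + 3 * 8.6 / sqrt(8)

48.82


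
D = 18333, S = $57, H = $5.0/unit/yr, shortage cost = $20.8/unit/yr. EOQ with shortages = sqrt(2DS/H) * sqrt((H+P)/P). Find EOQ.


Formula: EOQ* = sqrt(2DS/H) * sqrt((H+P)/P)
Base EOQ = sqrt(2*18333*57/5.0) = 646.52 units
Correction = sqrt((5.0+20.8)/20.8) = 1.11373
EOQ* = 646.52 * 1.11373 = 720.0 units

720.0 units


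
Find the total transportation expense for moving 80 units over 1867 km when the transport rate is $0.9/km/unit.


TC = dist * cost * units = 1867 * 0.9 * 80 = $134424.00

$134424.00


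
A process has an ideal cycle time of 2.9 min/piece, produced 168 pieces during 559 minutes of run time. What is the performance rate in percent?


Formula: Performance = (Ideal CT * Total Count) / Run Time * 100
Ideal output time = 2.9 * 168 = 487.2 min
Performance = 487.2 / 559 * 100 = 87.2%

87.2%


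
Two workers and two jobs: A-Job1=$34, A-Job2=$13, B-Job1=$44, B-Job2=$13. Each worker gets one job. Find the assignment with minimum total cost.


Option 1: A->1 + B->2 = $34 + $13 = $47
Option 2: A->2 + B->1 = $13 + $44 = $57
Min cost = min($47, $57) = $47

$47


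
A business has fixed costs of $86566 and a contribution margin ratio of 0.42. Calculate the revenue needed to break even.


Formula: BER = Fixed Costs / Contribution Margin Ratio
BER = $86566 / 0.42
BER = $206109.52 (to the nearest cent)

$206109.52


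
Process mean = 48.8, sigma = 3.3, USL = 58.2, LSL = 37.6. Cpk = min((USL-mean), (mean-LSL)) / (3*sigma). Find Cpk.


Cpu = (58.2 - 48.8) / (3 * 3.3) = 0.95
Cpl = (48.8 - 37.6) / (3 * 3.3) = 1.13
Cpk = min(0.95, 1.13) = 0.95

0.95


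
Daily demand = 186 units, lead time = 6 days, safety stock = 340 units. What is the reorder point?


Formula: ROP = (Daily Demand * Lead Time) + Safety Stock
Demand during lead time = 186 * 6 = 1116 units
ROP = 1116 + 340 = 1456 units

1456 units


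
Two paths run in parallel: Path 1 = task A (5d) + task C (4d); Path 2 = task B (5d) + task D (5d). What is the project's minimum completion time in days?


Path 1 = 5 + 4 = 9 days
Path 2 = 5 + 5 = 10 days
Duration = max(9, 10) = 10 days

10 days


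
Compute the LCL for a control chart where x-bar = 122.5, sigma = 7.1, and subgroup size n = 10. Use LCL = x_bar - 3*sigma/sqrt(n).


LCL = 122.5 - 3 * 7.1 / sqrt(10)

115.76


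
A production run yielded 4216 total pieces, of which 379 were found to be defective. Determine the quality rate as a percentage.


Formula: Quality Rate = Good Pieces / Total Pieces * 100
Good pieces = 4216 - 379 = 3837
QR = 3837 / 4216 * 100 = 91.0%

91.0%


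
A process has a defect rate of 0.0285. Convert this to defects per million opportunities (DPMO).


DPMO = defect_rate * 1000000 = 0.0285 * 1000000

28500


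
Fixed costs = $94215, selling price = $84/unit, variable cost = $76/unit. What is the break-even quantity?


Formula: BEQ = Fixed Costs / (Price - Variable Cost)
Contribution margin = $84 - $76 = $8/unit
BEQ = ceil($94215 / $8/unit) = ceil(11776.88) = 11777 units

11777 units


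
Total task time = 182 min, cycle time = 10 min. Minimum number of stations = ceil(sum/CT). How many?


Formula: N_min = ceil(Sum of Task Times / Cycle Time)
N_min = ceil(182 min / 10 min) = ceil(18.2)
N_min = 19 stations

19


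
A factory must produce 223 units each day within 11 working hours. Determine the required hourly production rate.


Formula: Production Rate = Daily Demand / Available Hours
Rate = 223 units/day / 11 hours/day
Rate = 20.3 units/hour

20.3 units/hour


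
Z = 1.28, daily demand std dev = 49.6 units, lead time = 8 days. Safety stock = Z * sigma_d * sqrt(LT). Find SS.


Formula: SS = z * sigma_d * sqrt(LT)
sqrt(LT) = sqrt(8) = 2.8284
SS = 1.28 * 49.6 * 2.8284
SS = 179.6 units

179.6 units


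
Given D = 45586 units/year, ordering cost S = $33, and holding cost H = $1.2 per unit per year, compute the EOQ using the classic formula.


Formula: EOQ = sqrt(2 * D * S / H)
Numerator: 2 * 45586 * 33 = 3008676
2DS/H = 3008676 / 1.2 = 2507230.0
EOQ = sqrt(2507230.0) = 1583.4 units

1583.4 units


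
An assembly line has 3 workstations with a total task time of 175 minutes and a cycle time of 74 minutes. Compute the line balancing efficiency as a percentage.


Formula: Efficiency = Sum of Task Times / (N_stations * CT) * 100
Total station capacity = 3 stations * 74 min = 222 min
Efficiency = 175 / 222 * 100 = 78.8%

78.8%


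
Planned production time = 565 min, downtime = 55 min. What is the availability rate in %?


Formula: Availability = (Planned Time - Downtime) / Planned Time * 100
Uptime = 565 - 55 = 510 min
Availability = 510 / 565 * 100 = 90.3%

90.3%


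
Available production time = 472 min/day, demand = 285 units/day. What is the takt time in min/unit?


Formula: Takt Time = Available Production Time / Customer Demand
Takt = 472 min/day / 285 units/day
Takt = 1.66 min/unit

1.66 min/unit


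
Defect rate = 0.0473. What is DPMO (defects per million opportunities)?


DPMO = defect_rate * 1000000 = 0.0473 * 1000000

47300


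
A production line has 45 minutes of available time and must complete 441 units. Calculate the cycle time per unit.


Formula: CT = Available Time / Number of Units
CT = 45 min / 441 units
CT = 0.1 min/unit

0.1 min/unit


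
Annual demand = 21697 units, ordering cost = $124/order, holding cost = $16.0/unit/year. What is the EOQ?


Formula: EOQ = sqrt(2 * D * S / H)
Numerator: 2 * 21697 * 124 = 5380856
2DS/H = 5380856 / 16.0 = 336303.5
EOQ = sqrt(336303.5) = 579.9 units

579.9 units


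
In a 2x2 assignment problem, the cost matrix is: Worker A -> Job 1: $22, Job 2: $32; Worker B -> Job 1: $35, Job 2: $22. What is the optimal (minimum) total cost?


Option 1: A->1 + B->2 = $22 + $22 = $44
Option 2: A->2 + B->1 = $32 + $35 = $67
Min cost = min($44, $67) = $44

$44


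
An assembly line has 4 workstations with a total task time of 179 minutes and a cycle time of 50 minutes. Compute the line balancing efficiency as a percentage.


Formula: Efficiency = Sum of Task Times / (N_stations * CT) * 100
Total station capacity = 4 stations * 50 min = 200 min
Efficiency = 179 / 200 * 100 = 89.5%

89.5%


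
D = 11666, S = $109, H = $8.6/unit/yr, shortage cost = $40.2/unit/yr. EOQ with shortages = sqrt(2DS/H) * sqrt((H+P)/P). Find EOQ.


Formula: EOQ* = sqrt(2DS/H) * sqrt((H+P)/P)
Base EOQ = sqrt(2*11666*109/8.6) = 543.8 units
Correction = sqrt((8.6+40.2)/40.2) = 1.10179
EOQ* = 543.8 * 1.10179 = 599.2 units

599.2 units


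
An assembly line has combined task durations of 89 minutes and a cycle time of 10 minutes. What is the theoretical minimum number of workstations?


Formula: N_min = ceil(Sum of Task Times / Cycle Time)
N_min = ceil(89 min / 10 min) = ceil(8.9)
N_min = 9 stations

9


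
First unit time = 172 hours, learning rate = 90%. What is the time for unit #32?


Formula: T_n = T_1 * (learning_rate)^(log2(n)) where learning_rate = rate/100
Doublings = log2(32) = 5
T_n = 172 * 0.9^5
T_n = 172 * 0.5905 = 101.6 hours

101.6 hours


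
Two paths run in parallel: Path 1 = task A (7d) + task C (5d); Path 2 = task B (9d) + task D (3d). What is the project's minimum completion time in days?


Path 1 = 7 + 5 = 12 days
Path 2 = 9 + 3 = 12 days
Duration = max(12, 12) = 12 days

12 days


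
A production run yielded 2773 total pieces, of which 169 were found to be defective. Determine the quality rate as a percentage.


Formula: Quality Rate = Good Pieces / Total Pieces * 100
Good pieces = 2773 - 169 = 2604
QR = 2604 / 2773 * 100 = 93.9%

93.9%


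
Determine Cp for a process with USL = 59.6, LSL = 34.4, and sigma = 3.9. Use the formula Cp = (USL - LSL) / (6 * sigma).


Cp = (59.6 - 34.4) / (6 * 3.9)

1.08


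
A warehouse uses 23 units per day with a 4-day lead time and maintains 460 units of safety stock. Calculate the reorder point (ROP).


Formula: ROP = (Daily Demand * Lead Time) + Safety Stock
Demand during lead time = 23 * 4 = 92 units
ROP = 92 + 460 = 552 units

552 units


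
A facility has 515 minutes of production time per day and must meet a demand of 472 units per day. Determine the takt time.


Formula: Takt Time = Available Production Time / Customer Demand
Takt = 515 min/day / 472 units/day
Takt = 1.09 min/unit

1.09 min/unit


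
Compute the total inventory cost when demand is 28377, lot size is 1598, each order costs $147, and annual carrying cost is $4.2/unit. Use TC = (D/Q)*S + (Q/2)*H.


TC = 28377/1598 * 147 + 1598/2 * 4.2

$5966.20


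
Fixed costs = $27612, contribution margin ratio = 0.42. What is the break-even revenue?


Formula: BER = Fixed Costs / Contribution Margin Ratio
BER = $27612 / 0.42
BER = $65742.86 (to the nearest cent)

$65742.86


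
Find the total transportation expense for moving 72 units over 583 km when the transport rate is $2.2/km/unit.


TC = dist * cost * units = 583 * 2.2 * 72 = $92347.20

$92347.20


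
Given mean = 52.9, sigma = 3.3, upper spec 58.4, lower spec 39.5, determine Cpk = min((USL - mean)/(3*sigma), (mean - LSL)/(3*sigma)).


Cpu = (58.4 - 52.9) / (3 * 3.3) = 0.56
Cpl = (52.9 - 39.5) / (3 * 3.3) = 1.35
Cpk = min(0.56, 1.35) = 0.56

0.56


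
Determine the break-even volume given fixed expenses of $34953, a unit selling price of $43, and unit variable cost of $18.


Formula: BEQ = Fixed Costs / (Price - Variable Cost)
Contribution margin = $43 - $18 = $25/unit
BEQ = ceil($34953 / $25/unit) = ceil(1398.12) = 1399 units

1399 units


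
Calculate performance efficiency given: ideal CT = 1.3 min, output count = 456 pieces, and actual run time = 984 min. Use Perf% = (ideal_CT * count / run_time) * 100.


Formula: Performance = (Ideal CT * Total Count) / Run Time * 100
Ideal output time = 1.3 * 456 = 592.8 min
Performance = 592.8 / 984 * 100 = 60.2%

60.2%


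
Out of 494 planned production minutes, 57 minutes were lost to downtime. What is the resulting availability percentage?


Formula: Availability = (Planned Time - Downtime) / Planned Time * 100
Uptime = 494 - 57 = 437 min
Availability = 437 / 494 * 100 = 88.5%

88.5%


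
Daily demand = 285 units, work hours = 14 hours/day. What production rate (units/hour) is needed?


Formula: Production Rate = Daily Demand / Available Hours
Rate = 285 units/day / 14 hours/day
Rate = 20.4 units/hour

20.4 units/hour


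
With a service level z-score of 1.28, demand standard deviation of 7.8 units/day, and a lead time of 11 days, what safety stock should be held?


Formula: SS = z * sigma_d * sqrt(LT)
sqrt(LT) = sqrt(11) = 3.3166
SS = 1.28 * 7.8 * 3.3166
SS = 33.1 units

33.1 units


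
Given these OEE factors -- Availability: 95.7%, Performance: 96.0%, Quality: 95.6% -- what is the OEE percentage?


Formula: OEE = Availability * Performance * Quality / 10000
A * P = 95.7% * 96.0% / 100 = 91.87%
OEE = 91.87% * 95.6% / 100 = 87.8%

87.8%


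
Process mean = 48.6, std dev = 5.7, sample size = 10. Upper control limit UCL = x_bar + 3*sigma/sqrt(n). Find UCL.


UCL = 48.6 + 3 * 5.7 / sqrt(10)

54.01


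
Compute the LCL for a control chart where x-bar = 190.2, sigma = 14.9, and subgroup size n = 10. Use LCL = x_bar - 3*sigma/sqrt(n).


LCL = 190.2 - 3 * 14.9 / sqrt(10)

176.06


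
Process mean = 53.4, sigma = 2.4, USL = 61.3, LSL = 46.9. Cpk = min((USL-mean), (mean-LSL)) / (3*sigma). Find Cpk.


Cpu = (61.3 - 53.4) / (3 * 2.4) = 1.1
Cpl = (53.4 - 46.9) / (3 * 2.4) = 0.9
Cpk = min(1.1, 0.9) = 0.9

0.9


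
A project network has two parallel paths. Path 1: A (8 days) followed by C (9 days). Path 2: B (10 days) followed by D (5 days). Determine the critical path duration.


Path 1 = 8 + 9 = 17 days
Path 2 = 10 + 5 = 15 days
Duration = max(17, 15) = 17 days

17 days


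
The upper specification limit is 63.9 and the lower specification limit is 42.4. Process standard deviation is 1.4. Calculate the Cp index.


Cp = (63.9 - 42.4) / (6 * 1.4)

2.56


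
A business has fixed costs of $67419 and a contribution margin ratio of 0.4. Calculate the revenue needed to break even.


Formula: BER = Fixed Costs / Contribution Margin Ratio
BER = $67419 / 0.4
BER = $168547.50 (to the nearest cent)

$168547.50


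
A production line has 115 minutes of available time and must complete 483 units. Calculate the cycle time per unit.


Formula: CT = Available Time / Number of Units
CT = 115 min / 483 units
CT = 0.24 min/unit

0.24 min/unit


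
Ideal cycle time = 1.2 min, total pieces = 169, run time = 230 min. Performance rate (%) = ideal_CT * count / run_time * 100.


Formula: Performance = (Ideal CT * Total Count) / Run Time * 100
Ideal output time = 1.2 * 169 = 202.8 min
Performance = 202.8 / 230 * 100 = 88.2%

88.2%


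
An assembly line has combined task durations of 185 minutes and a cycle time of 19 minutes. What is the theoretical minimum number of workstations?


Formula: N_min = ceil(Sum of Task Times / Cycle Time)
N_min = ceil(185 min / 19 min) = ceil(9.7368)
N_min = 10 stations

10


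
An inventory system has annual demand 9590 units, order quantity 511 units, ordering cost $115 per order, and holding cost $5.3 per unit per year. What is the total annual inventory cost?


TC = 9590/511 * 115 + 511/2 * 5.3

$3512.37


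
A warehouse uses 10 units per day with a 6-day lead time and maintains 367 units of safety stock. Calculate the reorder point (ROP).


Formula: ROP = (Daily Demand * Lead Time) + Safety Stock
Demand during lead time = 10 * 6 = 60 units
ROP = 60 + 367 = 427 units

427 units


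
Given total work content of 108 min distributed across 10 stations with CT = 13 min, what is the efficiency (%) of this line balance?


Formula: Efficiency = Sum of Task Times / (N_stations * CT) * 100
Total station capacity = 10 stations * 13 min = 130 min
Efficiency = 108 / 130 * 100 = 83.1%

83.1%


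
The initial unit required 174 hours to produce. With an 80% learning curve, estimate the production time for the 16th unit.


Formula: T_n = T_1 * (learning_rate)^(log2(n)) where learning_rate = rate/100
Doublings = log2(16) = 4
T_n = 174 * 0.8^4
T_n = 174 * 0.4096 = 71.3 hours

71.3 hours


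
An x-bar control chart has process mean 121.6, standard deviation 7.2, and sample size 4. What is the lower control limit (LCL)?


LCL = 121.6 - 3 * 7.2 / sqrt(4)

110.8


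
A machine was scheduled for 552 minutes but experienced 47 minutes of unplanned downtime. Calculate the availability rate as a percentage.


Formula: Availability = (Planned Time - Downtime) / Planned Time * 100
Uptime = 552 - 47 = 505 min
Availability = 505 / 552 * 100 = 91.5%

91.5%


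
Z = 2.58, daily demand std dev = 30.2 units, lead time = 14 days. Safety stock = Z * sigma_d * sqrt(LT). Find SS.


Formula: SS = z * sigma_d * sqrt(LT)
sqrt(LT) = sqrt(14) = 3.7417
SS = 2.58 * 30.2 * 3.7417
SS = 291.5 units

291.5 units


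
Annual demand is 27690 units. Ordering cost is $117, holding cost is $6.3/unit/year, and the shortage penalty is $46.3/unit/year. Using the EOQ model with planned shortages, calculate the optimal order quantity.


Formula: EOQ* = sqrt(2DS/H) * sqrt((H+P)/P)
Base EOQ = sqrt(2*27690*117/6.3) = 1014.14 units
Correction = sqrt((6.3+46.3)/46.3) = 1.06587
EOQ* = 1014.14 * 1.06587 = 1080.9 units

1080.9 units


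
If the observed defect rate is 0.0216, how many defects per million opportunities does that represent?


DPMO = defect_rate * 1000000 = 0.0216 * 1000000

21600


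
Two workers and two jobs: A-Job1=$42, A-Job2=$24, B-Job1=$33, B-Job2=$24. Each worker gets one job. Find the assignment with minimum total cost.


Option 1: A->1 + B->2 = $42 + $24 = $66
Option 2: A->2 + B->1 = $24 + $33 = $57
Min cost = min($66, $57) = $57

$57


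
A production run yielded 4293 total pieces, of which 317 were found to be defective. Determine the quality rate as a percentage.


Formula: Quality Rate = Good Pieces / Total Pieces * 100
Good pieces = 4293 - 317 = 3976
QR = 3976 / 4293 * 100 = 92.6%

92.6%


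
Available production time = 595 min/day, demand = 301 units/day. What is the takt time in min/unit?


Formula: Takt Time = Available Production Time / Customer Demand
Takt = 595 min/day / 301 units/day
Takt = 1.98 min/unit

1.98 min/unit


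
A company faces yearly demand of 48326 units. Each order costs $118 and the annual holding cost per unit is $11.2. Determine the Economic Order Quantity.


Formula: EOQ = sqrt(2 * D * S / H)
Numerator: 2 * 48326 * 118 = 11404936
2DS/H = 11404936 / 11.2 = 1018297.9
EOQ = sqrt(1018297.9) = 1009.1 units

1009.1 units


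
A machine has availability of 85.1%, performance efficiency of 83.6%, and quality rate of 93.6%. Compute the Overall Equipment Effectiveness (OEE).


Formula: OEE = Availability * Performance * Quality / 10000
A * P = 85.1% * 83.6% / 100 = 71.14%
OEE = 71.14% * 93.6% / 100 = 66.6%

66.6%


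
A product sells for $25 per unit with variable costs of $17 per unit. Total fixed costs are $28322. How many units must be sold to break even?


Formula: BEQ = Fixed Costs / (Price - Variable Cost)
Contribution margin = $25 - $17 = $8/unit
BEQ = ceil($28322 / $8/unit) = ceil(3540.25) = 3541 units

3541 units


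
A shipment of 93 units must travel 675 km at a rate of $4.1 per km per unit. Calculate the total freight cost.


TC = dist * cost * units = 675 * 4.1 * 93 = $257377.50

$257377.50


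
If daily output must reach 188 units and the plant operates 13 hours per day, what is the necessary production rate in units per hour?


Formula: Production Rate = Daily Demand / Available Hours
Rate = 188 units/day / 13 hours/day
Rate = 14.5 units/hour

14.5 units/hour


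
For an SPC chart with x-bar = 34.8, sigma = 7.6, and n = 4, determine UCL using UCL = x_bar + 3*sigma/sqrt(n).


UCL = 34.8 + 3 * 7.6 / sqrt(4)

46.2


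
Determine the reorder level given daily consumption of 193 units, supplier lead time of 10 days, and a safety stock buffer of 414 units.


Formula: ROP = (Daily Demand * Lead Time) + Safety Stock
Demand during lead time = 193 * 10 = 1930 units
ROP = 1930 + 414 = 2344 units

2344 units


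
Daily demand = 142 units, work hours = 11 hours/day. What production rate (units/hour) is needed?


Formula: Production Rate = Daily Demand / Available Hours
Rate = 142 units/day / 11 hours/day
Rate = 12.9 units/hour

12.9 units/hour


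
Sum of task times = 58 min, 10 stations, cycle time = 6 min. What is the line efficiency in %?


Formula: Efficiency = Sum of Task Times / (N_stations * CT) * 100
Total station capacity = 10 stations * 6 min = 60 min
Efficiency = 58 / 60 * 100 = 96.7%

96.7%


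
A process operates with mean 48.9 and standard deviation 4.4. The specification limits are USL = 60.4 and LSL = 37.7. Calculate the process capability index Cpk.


Cpu = (60.4 - 48.9) / (3 * 4.4) = 0.87
Cpl = (48.9 - 37.7) / (3 * 4.4) = 0.85
Cpk = min(0.87, 0.85) = 0.85

0.85


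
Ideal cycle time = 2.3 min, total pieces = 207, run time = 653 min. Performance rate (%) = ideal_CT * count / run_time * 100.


Formula: Performance = (Ideal CT * Total Count) / Run Time * 100
Ideal output time = 2.3 * 207 = 476.1 min
Performance = 476.1 / 653 * 100 = 72.9%

72.9%


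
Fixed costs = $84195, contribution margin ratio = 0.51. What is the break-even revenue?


Formula: BER = Fixed Costs / Contribution Margin Ratio
BER = $84195 / 0.51
BER = $165088.24 (to the nearest cent)

$165088.24


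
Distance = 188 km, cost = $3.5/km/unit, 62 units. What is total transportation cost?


TC = dist * cost * units = 188 * 3.5 * 62 = $40796.00

$40796.00


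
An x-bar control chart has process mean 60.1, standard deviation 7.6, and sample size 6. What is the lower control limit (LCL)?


LCL = 60.1 - 3 * 7.6 / sqrt(6)

50.79


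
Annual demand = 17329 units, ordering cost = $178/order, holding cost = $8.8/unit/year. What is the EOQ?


Formula: EOQ = sqrt(2 * D * S / H)
Numerator: 2 * 17329 * 178 = 6169124
2DS/H = 6169124 / 8.8 = 701036.8
EOQ = sqrt(701036.8) = 837.3 units

837.3 units


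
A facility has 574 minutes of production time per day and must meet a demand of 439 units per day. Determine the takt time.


Formula: Takt Time = Available Production Time / Customer Demand
Takt = 574 min/day / 439 units/day
Takt = 1.31 min/unit

1.31 min/unit


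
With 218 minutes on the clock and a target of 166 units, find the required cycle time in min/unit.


Formula: CT = Available Time / Number of Units
CT = 218 min / 166 units
CT = 1.31 min/unit

1.31 min/unit


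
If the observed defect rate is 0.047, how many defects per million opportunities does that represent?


DPMO = defect_rate * 1000000 = 0.047 * 1000000

47000


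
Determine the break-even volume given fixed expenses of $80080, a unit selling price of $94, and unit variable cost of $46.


Formula: BEQ = Fixed Costs / (Price - Variable Cost)
Contribution margin = $94 - $46 = $48/unit
BEQ = ceil($80080 / $48/unit) = ceil(1668.33) = 1669 units

1669 units


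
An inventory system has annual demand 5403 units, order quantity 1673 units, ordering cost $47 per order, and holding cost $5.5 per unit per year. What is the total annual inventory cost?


TC = 5403/1673 * 47 + 1673/2 * 5.5

$4752.54


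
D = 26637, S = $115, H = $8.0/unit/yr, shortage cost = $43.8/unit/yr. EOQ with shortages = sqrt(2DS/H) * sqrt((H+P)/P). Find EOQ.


Formula: EOQ* = sqrt(2DS/H) * sqrt((H+P)/P)
Base EOQ = sqrt(2*26637*115/8.0) = 875.11 units
Correction = sqrt((8.0+43.8)/43.8) = 1.0875
EOQ* = 875.11 * 1.0875 = 951.7 units

951.7 units


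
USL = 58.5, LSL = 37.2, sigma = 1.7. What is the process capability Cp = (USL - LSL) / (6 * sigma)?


Cp = (58.5 - 37.2) / (6 * 1.7)

2.09


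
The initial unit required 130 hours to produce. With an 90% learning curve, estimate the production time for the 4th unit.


Formula: T_n = T_1 * (learning_rate)^(log2(n)) where learning_rate = rate/100
Doublings = log2(4) = 2
T_n = 130 * 0.9^2
T_n = 130 * 0.81 = 105.3 hours

105.3 hours


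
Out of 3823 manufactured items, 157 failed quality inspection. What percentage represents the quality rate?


Formula: Quality Rate = Good Pieces / Total Pieces * 100
Good pieces = 3823 - 157 = 3666
QR = 3666 / 3823 * 100 = 95.9%

95.9%


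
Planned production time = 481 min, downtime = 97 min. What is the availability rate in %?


Formula: Availability = (Planned Time - Downtime) / Planned Time * 100
Uptime = 481 - 97 = 384 min
Availability = 384 / 481 * 100 = 79.8%

79.8%


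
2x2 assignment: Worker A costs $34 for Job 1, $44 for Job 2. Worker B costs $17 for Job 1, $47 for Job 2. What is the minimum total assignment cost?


Option 1: A->1 + B->2 = $34 + $47 = $81
Option 2: A->2 + B->1 = $44 + $17 = $61
Min cost = min($81, $61) = $61

$61


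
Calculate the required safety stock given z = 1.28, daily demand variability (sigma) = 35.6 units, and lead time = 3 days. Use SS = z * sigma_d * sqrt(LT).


Formula: SS = z * sigma_d * sqrt(LT)
sqrt(LT) = sqrt(3) = 1.7321
SS = 1.28 * 35.6 * 1.7321
SS = 78.9 units

78.9 units


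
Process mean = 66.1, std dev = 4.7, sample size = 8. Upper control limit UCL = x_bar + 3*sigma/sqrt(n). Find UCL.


UCL = 66.1 + 3 * 4.7 / sqrt(8)

71.09


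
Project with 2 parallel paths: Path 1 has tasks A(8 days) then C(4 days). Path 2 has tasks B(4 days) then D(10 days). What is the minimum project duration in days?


Path 1 = 8 + 4 = 12 days
Path 2 = 4 + 10 = 14 days
Duration = max(12, 14) = 14 days

14 days


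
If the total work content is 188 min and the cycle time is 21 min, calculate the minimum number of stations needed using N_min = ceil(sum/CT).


Formula: N_min = ceil(Sum of Task Times / Cycle Time)
N_min = ceil(188 min / 21 min) = ceil(8.9524)
N_min = 9 stations

9


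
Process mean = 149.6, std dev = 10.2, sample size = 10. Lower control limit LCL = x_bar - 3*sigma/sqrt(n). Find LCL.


LCL = 149.6 - 3 * 10.2 / sqrt(10)

139.92


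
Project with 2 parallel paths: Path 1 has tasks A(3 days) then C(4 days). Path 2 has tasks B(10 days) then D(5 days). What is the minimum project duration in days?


Path 1 = 3 + 4 = 7 days
Path 2 = 10 + 5 = 15 days
Duration = max(7, 15) = 15 days

15 days


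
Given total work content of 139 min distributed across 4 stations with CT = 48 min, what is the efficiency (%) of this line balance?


Formula: Efficiency = Sum of Task Times / (N_stations * CT) * 100
Total station capacity = 4 stations * 48 min = 192 min
Efficiency = 139 / 192 * 100 = 72.4%

72.4%


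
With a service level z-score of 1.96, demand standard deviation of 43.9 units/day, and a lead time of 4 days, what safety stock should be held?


Formula: SS = z * sigma_d * sqrt(LT)
sqrt(LT) = sqrt(4) = 2.0
SS = 1.96 * 43.9 * 2.0
SS = 172.1 units

172.1 units


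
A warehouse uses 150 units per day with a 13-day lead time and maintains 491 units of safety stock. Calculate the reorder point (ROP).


Formula: ROP = (Daily Demand * Lead Time) + Safety Stock
Demand during lead time = 150 * 13 = 1950 units
ROP = 1950 + 491 = 2441 units

2441 units


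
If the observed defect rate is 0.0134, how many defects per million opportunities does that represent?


DPMO = defect_rate * 1000000 = 0.0134 * 1000000

13400


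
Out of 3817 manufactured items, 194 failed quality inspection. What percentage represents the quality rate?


Formula: Quality Rate = Good Pieces / Total Pieces * 100
Good pieces = 3817 - 194 = 3623
QR = 3623 / 3817 * 100 = 94.9%

94.9%


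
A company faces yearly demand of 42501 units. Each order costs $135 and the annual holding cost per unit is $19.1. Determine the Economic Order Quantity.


Formula: EOQ = sqrt(2 * D * S / H)
Numerator: 2 * 42501 * 135 = 11475270
2DS/H = 11475270 / 19.1 = 600799.5
EOQ = sqrt(600799.5) = 775.1 units

775.1 units


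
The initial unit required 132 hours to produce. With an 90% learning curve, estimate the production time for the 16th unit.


Formula: T_n = T_1 * (learning_rate)^(log2(n)) where learning_rate = rate/100
Doublings = log2(16) = 4
T_n = 132 * 0.9^4
T_n = 132 * 0.6561 = 86.6 hours

86.6 hours


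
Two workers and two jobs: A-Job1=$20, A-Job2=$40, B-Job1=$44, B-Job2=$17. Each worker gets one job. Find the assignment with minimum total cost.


Option 1: A->1 + B->2 = $20 + $17 = $37
Option 2: A->2 + B->1 = $40 + $44 = $84
Min cost = min($37, $84) = $37

$37


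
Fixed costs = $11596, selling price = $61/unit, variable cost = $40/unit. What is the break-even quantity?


Formula: BEQ = Fixed Costs / (Price - Variable Cost)
Contribution margin = $61 - $40 = $21/unit
BEQ = ceil($11596 / $21/unit) = ceil(552.19) = 553 units

553 units


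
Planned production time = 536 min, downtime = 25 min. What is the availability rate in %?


Formula: Availability = (Planned Time - Downtime) / Planned Time * 100
Uptime = 536 - 25 = 511 min
Availability = 511 / 536 * 100 = 95.3%

95.3%


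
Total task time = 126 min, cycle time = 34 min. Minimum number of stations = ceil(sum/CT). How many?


Formula: N_min = ceil(Sum of Task Times / Cycle Time)
N_min = ceil(126 min / 34 min) = ceil(3.7059)
N_min = 4 stations

4


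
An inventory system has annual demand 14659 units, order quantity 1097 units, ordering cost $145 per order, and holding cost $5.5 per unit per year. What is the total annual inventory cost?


TC = 14659/1097 * 145 + 1097/2 * 5.5

$4954.36


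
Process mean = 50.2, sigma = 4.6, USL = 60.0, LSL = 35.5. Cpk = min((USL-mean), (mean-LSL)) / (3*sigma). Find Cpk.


Cpu = (60.0 - 50.2) / (3 * 4.6) = 0.71
Cpl = (50.2 - 35.5) / (3 * 4.6) = 1.07
Cpk = min(0.71, 1.07) = 0.71

0.71


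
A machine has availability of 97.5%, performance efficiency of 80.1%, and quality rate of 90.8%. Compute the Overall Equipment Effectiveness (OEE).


Formula: OEE = Availability * Performance * Quality / 10000
A * P = 97.5% * 80.1% / 100 = 78.1%
OEE = 78.1% * 90.8% / 100 = 70.9%

70.9%


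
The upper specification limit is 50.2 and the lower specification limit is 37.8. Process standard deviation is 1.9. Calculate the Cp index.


Cp = (50.2 - 37.8) / (6 * 1.9)

1.09


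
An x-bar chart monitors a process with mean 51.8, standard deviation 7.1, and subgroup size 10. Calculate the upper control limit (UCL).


UCL = 51.8 + 3 * 7.1 / sqrt(10)

58.54


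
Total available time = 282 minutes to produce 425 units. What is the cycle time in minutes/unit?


Formula: CT = Available Time / Number of Units
CT = 282 min / 425 units
CT = 0.66 min/unit

0.66 min/unit


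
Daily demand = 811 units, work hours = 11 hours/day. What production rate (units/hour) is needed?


Formula: Production Rate = Daily Demand / Available Hours
Rate = 811 units/day / 11 hours/day
Rate = 73.7 units/hour

73.7 units/hour


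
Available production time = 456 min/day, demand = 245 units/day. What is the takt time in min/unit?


Formula: Takt Time = Available Production Time / Customer Demand
Takt = 456 min/day / 245 units/day
Takt = 1.86 min/unit

1.86 min/unit


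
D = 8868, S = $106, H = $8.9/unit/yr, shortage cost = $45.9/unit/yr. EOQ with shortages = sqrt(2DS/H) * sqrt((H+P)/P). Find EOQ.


Formula: EOQ* = sqrt(2DS/H) * sqrt((H+P)/P)
Base EOQ = sqrt(2*8868*106/8.9) = 459.61 units
Correction = sqrt((8.9+45.9)/45.9) = 1.09266
EOQ* = 459.61 * 1.09266 = 502.2 units

502.2 units


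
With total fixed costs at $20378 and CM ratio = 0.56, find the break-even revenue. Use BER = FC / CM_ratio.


Formula: BER = Fixed Costs / Contribution Margin Ratio
BER = $20378 / 0.56
BER = $36389.29 (to the nearest cent)

$36389.29


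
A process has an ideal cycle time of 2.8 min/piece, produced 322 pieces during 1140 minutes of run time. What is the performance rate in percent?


Formula: Performance = (Ideal CT * Total Count) / Run Time * 100
Ideal output time = 2.8 * 322 = 901.6 min
Performance = 901.6 / 1140 * 100 = 79.1%

79.1%


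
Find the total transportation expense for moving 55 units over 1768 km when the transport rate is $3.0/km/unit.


TC = dist * cost * units = 1768 * 3.0 * 55 = $291720.00

$291720.00


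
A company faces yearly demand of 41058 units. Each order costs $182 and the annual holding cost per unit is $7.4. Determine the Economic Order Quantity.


Formula: EOQ = sqrt(2 * D * S / H)
Numerator: 2 * 41058 * 182 = 14945112
2DS/H = 14945112 / 7.4 = 2019609.7
EOQ = sqrt(2019609.7) = 1421.1 units

1421.1 units


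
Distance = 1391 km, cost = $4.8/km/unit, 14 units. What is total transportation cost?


TC = dist * cost * units = 1391 * 4.8 * 14 = $93475.20

$93475.20


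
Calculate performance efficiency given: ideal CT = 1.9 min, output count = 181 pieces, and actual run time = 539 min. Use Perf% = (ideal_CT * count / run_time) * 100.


Formula: Performance = (Ideal CT * Total Count) / Run Time * 100
Ideal output time = 1.9 * 181 = 343.9 min
Performance = 343.9 / 539 * 100 = 63.8%

63.8%


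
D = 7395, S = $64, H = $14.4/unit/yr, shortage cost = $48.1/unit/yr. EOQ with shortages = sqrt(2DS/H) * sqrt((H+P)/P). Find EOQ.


Formula: EOQ* = sqrt(2DS/H) * sqrt((H+P)/P)
Base EOQ = sqrt(2*7395*64/14.4) = 256.39 units
Correction = sqrt((14.4+48.1)/48.1) = 1.1399
EOQ* = 256.39 * 1.1399 = 292.3 units

292.3 units


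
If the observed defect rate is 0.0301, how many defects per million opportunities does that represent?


DPMO = defect_rate * 1000000 = 0.0301 * 1000000

30100


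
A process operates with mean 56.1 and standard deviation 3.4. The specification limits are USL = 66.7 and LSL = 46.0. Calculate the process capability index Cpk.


Cpu = (66.7 - 56.1) / (3 * 3.4) = 1.04
Cpl = (56.1 - 46.0) / (3 * 3.4) = 0.99
Cpk = min(1.04, 0.99) = 0.99

0.99


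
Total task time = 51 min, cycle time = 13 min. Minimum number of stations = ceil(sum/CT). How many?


Formula: N_min = ceil(Sum of Task Times / Cycle Time)
N_min = ceil(51 min / 13 min) = ceil(3.9231)
N_min = 4 stations

4


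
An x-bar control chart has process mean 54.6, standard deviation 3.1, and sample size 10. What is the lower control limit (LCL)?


LCL = 54.6 - 3 * 3.1 / sqrt(10)

51.66


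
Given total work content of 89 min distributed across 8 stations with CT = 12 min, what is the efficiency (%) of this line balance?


Formula: Efficiency = Sum of Task Times / (N_stations * CT) * 100
Total station capacity = 8 stations * 12 min = 96 min
Efficiency = 89 / 96 * 100 = 92.7%

92.7%


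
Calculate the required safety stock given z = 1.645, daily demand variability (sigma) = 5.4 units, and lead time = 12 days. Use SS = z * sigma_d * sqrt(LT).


Formula: SS = z * sigma_d * sqrt(LT)
sqrt(LT) = sqrt(12) = 3.4641
SS = 1.645 * 5.4 * 3.4641
SS = 30.8 units

30.8 units


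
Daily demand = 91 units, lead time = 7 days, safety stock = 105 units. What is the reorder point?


Formula: ROP = (Daily Demand * Lead Time) + Safety Stock
Demand during lead time = 91 * 7 = 637 units
ROP = 637 + 105 = 742 units

742 units
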